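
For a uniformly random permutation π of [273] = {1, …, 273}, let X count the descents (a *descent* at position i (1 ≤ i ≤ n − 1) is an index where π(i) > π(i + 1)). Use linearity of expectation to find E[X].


Write X = Σ X_I over i = 1, …, 272, with X_I the indicator of one descent.
There are 272 indicators.
For each fixed i, the pair (π(i), π(i+1)) is a uniformly random ordered pair of distinct values from {1, …, 273}; by symmetry P[π(i) > π(i+1)] = 1/2.
By linearity: E[X] = 272 · (1/2) = (273 − 1) · (1/2) = 136 ≈ 136.0000.

E[X] = 136 = 136.0000.


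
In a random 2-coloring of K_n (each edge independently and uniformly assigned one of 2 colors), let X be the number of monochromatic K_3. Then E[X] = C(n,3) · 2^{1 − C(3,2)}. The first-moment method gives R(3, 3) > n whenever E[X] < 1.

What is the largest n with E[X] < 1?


We need C(n, 3) · 2^{1 − 3} < 1, i.e. C(n, 3) < 2^{3 − 1} = 4.
Check values of n near the boundary:
  n = 3: C(3, 3) = 1; 1 < 4? YES
  n = 4: C(4, 3) = 4; 4 < 4? NO
  n = 5: C(5, 3) = 10; 10 < 4? NO
  n = 6: C(6, 3) = 20; 20 < 4? NO
The largest n with C(n, 3) < 4 is n = 3 (where E[X] = 1/4 ≈ 0.250). Hence R(3, 3) > 3, i.e. R(3, 3) ≥ 4.

Largest n = 3; hence R(3, 3) > 3.


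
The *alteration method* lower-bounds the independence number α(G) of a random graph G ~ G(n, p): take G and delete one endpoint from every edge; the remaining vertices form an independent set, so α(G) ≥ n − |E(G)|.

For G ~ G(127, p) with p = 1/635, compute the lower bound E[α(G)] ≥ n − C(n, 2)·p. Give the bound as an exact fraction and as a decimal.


E[|E(G)|] = C(127, 2)·p = 8001 · (1/635) = 63/5.
E[α(G)] ≥ n − E[|E(G)|] = 127 − 63/5 = 572/5.
Numerically: ≈ 114.40000.
(This is only a lower bound; the true E[α(G)] may be larger.)

E[α(G)] ≥ 572/5 ≈ 114.40000.


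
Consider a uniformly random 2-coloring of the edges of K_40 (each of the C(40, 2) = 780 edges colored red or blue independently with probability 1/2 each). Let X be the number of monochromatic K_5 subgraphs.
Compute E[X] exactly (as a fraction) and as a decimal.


Let X = Σ_S X_S over the C(40, 5) = 658008 subsets S of size 5, where X_S = 1 if the K_5 on S is monochromatic.
For a fixed S, the K_5 on S has C(5, 2) = 10 edges. P[all 10 edges red] = (1/2)^10, and likewise for blue, so P[monochromatic] = 2·(1/2)^10 = 2^{1 − 10} = 1/512.
By linearity of expectation: E[X] = C(40, 5) · 2^{1 − 10} = 658008 · 1/512 = 82251/64.
Numerically: E[X] ≈ 1285.172.

E[X] = C(40,5)·2^(1−C(5,2)) = 82251/64 ≈ 1285.172.


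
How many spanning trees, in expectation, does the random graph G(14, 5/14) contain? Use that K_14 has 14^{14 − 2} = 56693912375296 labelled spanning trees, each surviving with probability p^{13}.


K_14 has 14^{14 − 2} = 56693912375296 labelled spanning trees.
For each such spanning tree H, let X_H = 1 if all 13 edges of H are present in G. Then P[X_H = 1] = p^{13} = (5/14)^{13} = 1220703125/793714773254144.
By linearity of expectation: E[X] = Σ_H E[X_H] = 56693912375296 · p^{13} = 56693912375296 · 1220703125/793714773254144 = 1220703125/14.
Numerically: E[X] ≈ 8.719e+07.

E[X] = 56693912375296 · (5/14)^{13} = 1220703125/14 ≈ 8.719e+07.


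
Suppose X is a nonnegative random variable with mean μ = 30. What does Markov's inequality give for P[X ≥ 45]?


μ = E[X] = 30, a = 45.
Markov: P[X ≥ 45] ≤ μ/a = (30)/45 = 2/3.
Numerically: ≈ 0.6667.
(Since a = 45 > μ = 30.0000, the bound 2/3 is < 1 and informative.)

P[X ≥ 45] ≤ 2/3 ≈ 0.6667.


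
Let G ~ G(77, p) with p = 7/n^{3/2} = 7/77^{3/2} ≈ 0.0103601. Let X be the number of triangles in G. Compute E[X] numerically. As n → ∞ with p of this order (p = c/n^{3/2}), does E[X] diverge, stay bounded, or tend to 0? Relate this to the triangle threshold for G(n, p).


Number of potential triangles: C(77, 3) = 73150.
Each occurs with probability p³ ≈ (0.0103601)³ ≈ 1.11195153e-06.
By linearity: E[X] = C(77, 3)·p³ ≈ 73150 · 1.11195153e-06 ≈ 0.081339.
Since α = 3/2 > 1, p = c/n^{3/2} = o(1/n) is below the triangle threshold p ~ 1/n. Asymptotically E[X] ~ (c³/6)·n^{3(1−α)} = (7³/6)·n^{-1.5} → 0, so by Markov's inequality G has no triangles w.h.p.

E[X] ≈ 0.081339; in regime p = Θ(1/n^{3/2}) E[X] tends to 0 (below the triangle threshold p ~ 1/n).


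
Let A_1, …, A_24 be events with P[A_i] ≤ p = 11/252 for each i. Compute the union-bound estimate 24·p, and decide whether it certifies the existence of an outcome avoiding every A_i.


Union bound: P[∪_{i=1}^{24} A_i] ≤ Σ_i P[A_i] ≤ 24·p = 24·(11/252) = 22/21.
Numerically: 22/21 ≈ 1.048.
Is 22/21 < 1? NO.
Since the bound 22/21 is ≥ 1, the union bound is uninformative here; it does NOT by itself certify existence.

24·p = 22/21 ≈ 1.048; existence NOT certified by the union bound.


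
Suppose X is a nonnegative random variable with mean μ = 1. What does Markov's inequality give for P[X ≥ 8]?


μ = E[X] = 1, a = 8.
Markov: P[X ≥ 8] ≤ μ/a = (1)/8 = 1/8.
Numerically: ≈ 0.125000.
(Since a = 8 > μ = 1.000000, the bound 1/8 is < 1 and informative.)

P[X ≥ 8] ≤ 1/8 ≈ 0.125000.


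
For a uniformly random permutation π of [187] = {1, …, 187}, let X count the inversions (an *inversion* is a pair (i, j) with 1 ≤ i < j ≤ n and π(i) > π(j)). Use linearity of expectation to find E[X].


Write X = Σ X_I over the C(187, 2) = 17391 pairs i < j, with X_I the indicator of one inversion.
There are 17391 indicators.
For each fixed pair i < j, the values π(i) and π(j) are two distinct elements of {1, …, 187} in uniformly random order; by symmetry P[π(i) > π(j)] = 1/2.
By linearity: E[X] = 17391 · (1/2) = C(187, 2) · (1/2) = 17391/2 = 17391/2 ≈ 8695.500000.

E[X] = 17391/2 = 8695.500000.


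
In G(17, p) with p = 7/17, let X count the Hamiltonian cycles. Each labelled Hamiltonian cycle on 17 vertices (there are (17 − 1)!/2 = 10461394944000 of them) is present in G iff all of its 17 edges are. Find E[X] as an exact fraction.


K_17 has (17 − 1)!/2 = 10461394944000 labelled Hamiltonian cycles.
For each such Hamiltonian cycle H, let X_H = 1 if all 17 edges of H are present in G. Then P[X_H = 1] = p^{17} = (7/17)^{17} = 232630513987207/827240261886336764177.
By linearity: E[X] = Σ_H E[X_H] = 10461394944000 · p^{17} = 10461394944000 · 232630513987207/827240261886336764177 = 2433639682845888590481408000/827240261886336764177.
Numerically: E[X] ≈ 2.94188e+06.

E[X] = 10461394944000 · (7/17)^{17} = 2433639682845888590481408000/827240261886336764177 ≈ 2.94188e+06.


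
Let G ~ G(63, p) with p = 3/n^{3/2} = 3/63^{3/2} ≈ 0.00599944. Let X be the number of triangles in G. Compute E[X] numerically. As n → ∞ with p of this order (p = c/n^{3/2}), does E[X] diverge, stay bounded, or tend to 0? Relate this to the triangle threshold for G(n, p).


Number of potential triangles: C(63, 3) = 39711.
Each occurs with probability p³ ≈ (0.00599944)³ ≈ 2.15939102e-07.
By linearity: E[X] = C(63, 3)·p³ ≈ 39711 · 2.15939102e-07 ≈ 0.008575.
Since α = 3/2 > 1, p = c/n^{3/2} = o(1/n) is below the triangle threshold p ~ 1/n. Asymptotically E[X] ~ (c³/6)·n^{3(1−α)} = (3³/6)·n^{-1.5} → 0, so by Markov's inequality G has no triangles w.h.p.

E[X] ≈ 0.008575; in regime p = Θ(1/n^{3/2}) E[X] tends to 0 (below the triangle threshold p ~ 1/n).


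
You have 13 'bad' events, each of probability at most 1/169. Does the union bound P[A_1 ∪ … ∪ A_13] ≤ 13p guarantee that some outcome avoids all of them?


Union bound: P[∪_{i=1}^{13} A_i] ≤ Σ_i P[A_i] ≤ 13·p = 13·(1/169) = 1/13.
Numerically: 1/13 ≈ 0.0769.
Is 1/13 < 1? YES.
Since P[∪ A_i] ≤ 1/13 < 1, the complement has P[∩ A_i^c] ≥ 1 − 1/13 = 12/13 > 0, so some outcome avoids every A_i.

13·p = 1/13 ≈ 0.0769; existence CERTIFIED by the union bound.


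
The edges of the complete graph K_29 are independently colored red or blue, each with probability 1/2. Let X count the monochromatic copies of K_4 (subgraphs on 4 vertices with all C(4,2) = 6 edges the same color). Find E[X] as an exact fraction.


Let X = Σ_S X_S over the C(29, 4) = 23751 subsets S of size 4, where X_S = 1 if the K_4 on S is monochromatic.
For a fixed S, the K_4 on S has C(4, 2) = 6 edges. P[all 6 edges red] = (1/2)^6, and likewise for blue, so P[monochromatic] = 2·(1/2)^6 = 2^{1 − 6} = 1/32.
By linearity of expectation: E[X] = C(29, 4) · 2^{1 − 6} = 23751 · 1/32 = 23751/32.
Numerically: E[X] ≈ 742.218750.

E[X] = C(29,4)·2^(1−C(4,2)) = 23751/32 ≈ 742.218750.


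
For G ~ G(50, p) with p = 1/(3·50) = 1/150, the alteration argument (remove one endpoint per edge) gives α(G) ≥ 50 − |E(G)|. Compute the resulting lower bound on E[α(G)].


E[|E(G)|] = C(50, 2)·p = 1225 · (1/150) = 49/6.
E[α(G)] ≥ n − E[|E(G)|] = 50 − 49/6 = 251/6.
Numerically: ≈ 41.8333.
(This is only a lower bound; the true E[α(G)] may be larger.)

E[α(G)] ≥ 251/6 ≈ 41.8333.


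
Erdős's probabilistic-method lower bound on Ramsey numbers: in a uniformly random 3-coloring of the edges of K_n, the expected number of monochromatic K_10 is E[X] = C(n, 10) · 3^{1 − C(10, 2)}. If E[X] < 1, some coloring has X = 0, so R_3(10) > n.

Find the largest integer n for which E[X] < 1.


We need C(n, 10) · 3^{1 − 45} < 1, i.e. C(n, 10) < 3^{45 − 1} = 984770902183611232881.
Check values of n near the boundary:
  n = 569: C(569, 10) = 905357721286137524328; 905357721286137524328 < 984770902183611232881? YES
  n = 570: C(570, 10) = 921524823451961408691; 921524823451961408691 < 984770902183611232881? YES
  n = 571: C(571, 10) = 937951290893172842001; 937951290893172842001 < 984770902183611232881? YES
  n = 572: C(572, 10) = 954640815642161682606; 954640815642161682606 < 984770902183611232881? YES
  n = 573: C(573, 10) = 971597135635805762226; 971597135635805762226 < 984770902183611232881? YES
  n = 574: C(574, 10) = 988824035203816502691; 988824035203816502691 < 984770902183611232881? NO
  n = 575: C(575, 10) = 1006325345561406175305; 1006325345561406175305 < 984770902183611232881? NO
The largest n with C(n, 10) < 984770902183611232881 is n = 573 (where E[X] = 35985079097622435638/36472996377170786403 ≈ 0.9866225). Hence R_3(10) > 573, i.e. R_3(10) ≥ 574.

Largest n = 573; hence R_3(10) > 573.


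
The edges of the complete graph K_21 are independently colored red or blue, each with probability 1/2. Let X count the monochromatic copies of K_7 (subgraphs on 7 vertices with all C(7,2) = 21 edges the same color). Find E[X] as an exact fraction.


Let X = Σ_S X_S over the C(21, 7) = 116280 subsets S of size 7, where X_S = 1 if the K_7 on S is monochromatic.
For a fixed S, the K_7 on S has C(7, 2) = 21 edges. P[all 21 edges red] = (1/2)^21, and likewise for blue, so P[monochromatic] = 2·(1/2)^21 = 2^{1 − 21} = 1/1048576.
Summing: E[X] = C(21, 7) · 2^{1 − 21} = 116280 · 1/1048576 = 14535/131072.
Numerically: E[X] ≈ 0.1109.

E[X] = C(21,7)·2^(1−C(7,2)) = 14535/131072 ≈ 0.1109.


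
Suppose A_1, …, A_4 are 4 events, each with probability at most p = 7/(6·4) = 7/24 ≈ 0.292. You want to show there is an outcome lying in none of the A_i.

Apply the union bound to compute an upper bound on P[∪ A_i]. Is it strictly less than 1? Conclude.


Union bound: P[∪_{i=1}^{4} A_i] ≤ Σ_i P[A_i] ≤ 4·p = 4·(7/24) = 7/6.
Numerically: 7/6 ≈ 1.167.
Is 7/6 < 1? NO.
Since the bound 7/6 is ≥ 1, the union bound is uninformative here; it does NOT by itself certify existence.

4·p = 7/6 ≈ 1.167; existence NOT certified by the union bound.


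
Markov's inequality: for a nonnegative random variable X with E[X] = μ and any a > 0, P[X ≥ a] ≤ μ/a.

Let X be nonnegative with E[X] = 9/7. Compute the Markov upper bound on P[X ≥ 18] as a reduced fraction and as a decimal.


μ = E[X] = 9/7, a = 18.
Markov: P[X ≥ 18] ≤ μ/a = (9/7)/18 = 1/14.
Numerically: ≈ 0.0714.
(Since a = 18 > μ = 1.2857, the bound 1/14 is < 1 and informative.)

P[X ≥ 18] ≤ 1/14 ≈ 0.0714.


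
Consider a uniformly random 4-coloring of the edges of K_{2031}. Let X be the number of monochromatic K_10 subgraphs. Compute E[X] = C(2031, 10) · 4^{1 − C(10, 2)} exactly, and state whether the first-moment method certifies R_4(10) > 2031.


E[X] = C(2031, 10) · 4^{1 − 45} = 321883478221675085423322615 · 4^{−44} = 321883478221675085423322615/309485009821345068724781056.
As a reduced fraction: E[X] = 321883478221675085423322615/309485009821345068724781056 ≈ 1.040062.
Is E[X] < 1? NO.
Since E[X] ≥ 1, the first-moment bound is inconclusive at n = 2031; it does NOT by itself certify R_4(10) > 2031.

E[X] = 321883478221675085423322615/309485009821345068724781056 ≈ 1.040062; E[X] ≥ 1; first-moment method inconclusive here.


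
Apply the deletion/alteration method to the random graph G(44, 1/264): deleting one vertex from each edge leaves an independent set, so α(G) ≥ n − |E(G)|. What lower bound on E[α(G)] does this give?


E[|E(G)|] = C(44, 2)·p = 946 · (1/264) = 43/12.
E[α(G)] ≥ n − E[|E(G)|] = 44 − 43/12 = 485/12.
Numerically: ≈ 40.41667.
(This is only a lower bound; the true E[α(G)] may be larger.)

E[α(G)] ≥ 485/12 ≈ 40.41667.


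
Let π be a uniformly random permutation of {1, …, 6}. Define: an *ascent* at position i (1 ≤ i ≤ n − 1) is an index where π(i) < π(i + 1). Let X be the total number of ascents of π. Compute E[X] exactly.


Write X = Σ X_I over i = 1, …, 5, with X_I the indicator of one ascent.
There are 5 indicators.
For each fixed i, the pair (π(i), π(i+1)) is a uniformly random ordered pair of distinct values from {1, …, 6}; by symmetry P[π(i) < π(i+1)] = 1/2.
By linearity: E[X] = 5 · (1/2) = (6 − 1) · (1/2) = 5/2 ≈ 2.500000.

E[X] = 5/2 = 2.500000.


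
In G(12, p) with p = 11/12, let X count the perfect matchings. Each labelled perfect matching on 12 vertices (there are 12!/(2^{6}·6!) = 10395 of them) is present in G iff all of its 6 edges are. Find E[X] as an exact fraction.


K_12 has 12!/(2^{6}·6!) = 10395 labelled perfect matchings.
For each such perfect matching H, let X_H = 1 if all 6 edges of H are present in G. Then P[X_H = 1] = p^{6} = (11/12)^{6} = 1771561/2985984.
By linearity of expectation: E[X] = Σ_H E[X_H] = 10395 · p^{6} = 10395 · 1771561/2985984 = 682050985/110592.
Numerically: E[X] ≈ 6167.

E[X] = 10395 · (11/12)^{6} = 682050985/110592 ≈ 6167.


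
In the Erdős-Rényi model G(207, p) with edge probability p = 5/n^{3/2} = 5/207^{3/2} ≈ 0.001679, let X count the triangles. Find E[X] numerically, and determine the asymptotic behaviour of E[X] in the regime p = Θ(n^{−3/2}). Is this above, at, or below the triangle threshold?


Number of potential triangles: C(207, 3) = 1456935.
Each occurs with probability p³ ≈ (0.001679)³ ≈ 4.731986e-09.
By linearity: E[X] = C(207, 3)·p³ ≈ 1456935 · 4.731986e-09 ≈ 0.0069.
Since α = 3/2 > 1, p = c/n^{3/2} = o(1/n) is below the triangle threshold p ~ 1/n. Asymptotically E[X] ~ (c³/6)·n^{3(1−α)} = (5³/6)·n^{-1.5} → 0, so by Markov's inequality G has no triangles w.h.p.

E[X] ≈ 0.0069; in regime p = Θ(1/n^{3/2}) E[X] tends to 0 (below the triangle threshold p ~ 1/n).


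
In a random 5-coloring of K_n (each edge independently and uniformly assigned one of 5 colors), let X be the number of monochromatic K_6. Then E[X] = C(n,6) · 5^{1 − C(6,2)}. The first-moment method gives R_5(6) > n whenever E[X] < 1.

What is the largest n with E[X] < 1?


We need C(n, 6) · 5^{1 − 15} < 1, i.e. C(n, 6) < 5^{15 − 1} = 6103515625.
Check values of n near the boundary:
  n = 127: C(127, 6) = 5169379425; 5169379425 < 6103515625? YES
  n = 128: C(128, 6) = 5423611200; 5423611200 < 6103515625? YES
  n = 129: C(129, 6) = 5688177600; 5688177600 < 6103515625? YES
  n = 130: C(130, 6) = 5963412000; 5963412000 < 6103515625? YES
  n = 131: C(131, 6) = 6249655776; 6249655776 < 6103515625? NO
  n = 132: C(132, 6) = 6547258432; 6547258432 < 6103515625? NO
  n = 133: C(133, 6) = 6856577728; 6856577728 < 6103515625? NO
The largest n with C(n, 6) < 6103515625 is n = 130 (where E[X] = 47707296/48828125 ≈ 0.9770454). Hence R_5(6) > 130, i.e. R_5(6) ≥ 131.

Largest n = 130; hence R_5(6) > 130.


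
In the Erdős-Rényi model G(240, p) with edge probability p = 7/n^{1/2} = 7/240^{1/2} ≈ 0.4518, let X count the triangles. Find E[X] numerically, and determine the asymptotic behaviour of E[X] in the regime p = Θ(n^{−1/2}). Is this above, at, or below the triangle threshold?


Number of potential triangles: C(240, 3) = 2275280.
Each occurs with probability p³ ≈ (0.4518)³ ≈ 9.225231e-02.
By linearity: E[X] = C(240, 3)·p³ ≈ 2275280 · 9.225231e-02 ≈ 209899.8396.
Since α = 1/2 < 1, p = c/n^{1/2} ≫ 1/n is above the triangle threshold p ~ 1/n. Asymptotically E[X] ~ (c³/6)·n^{3(1−α)} = (7³/6)·n^{1.5} → ∞; triangles are abundant w.h.p.

E[X] ≈ 209899.8396; in regime p = Θ(1/n^{1/2}) E[X] diverges (above the triangle threshold p ~ 1/n).


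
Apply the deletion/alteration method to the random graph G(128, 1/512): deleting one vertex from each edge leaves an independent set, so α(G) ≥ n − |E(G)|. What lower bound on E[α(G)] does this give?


E[|E(G)|] = C(128, 2)·p = 8128 · (1/512) = 127/8.
E[α(G)] ≥ n − E[|E(G)|] = 128 − 127/8 = 897/8.
Numerically: ≈ 112.1250.
(This is only a lower bound; the true E[α(G)] may be larger.)

E[α(G)] ≥ 897/8 ≈ 112.1250.


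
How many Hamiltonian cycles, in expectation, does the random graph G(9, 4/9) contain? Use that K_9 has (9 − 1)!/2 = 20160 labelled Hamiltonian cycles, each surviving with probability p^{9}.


K_9 has (9 − 1)!/2 = 20160 labelled Hamiltonian cycles.
For each such Hamiltonian cycle H, let X_H = 1 if all 9 edges of H are present in G. Then P[X_H = 1] = p^{9} = (4/9)^{9} = 262144/387420489.
By linearity: E[X] = Σ_H E[X_H] = 20160 · p^{9} = 20160 · 262144/387420489 = 587202560/43046721.
Numerically: E[X] ≈ 13.64.

E[X] = 20160 · (4/9)^{9} = 587202560/43046721 ≈ 13.64.


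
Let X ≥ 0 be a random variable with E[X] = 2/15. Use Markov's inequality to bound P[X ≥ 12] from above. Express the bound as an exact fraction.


μ = E[X] = 2/15, a = 12.
Markov: P[X ≥ 12] ≤ μ/a = (2/15)/12 = 1/90.
Numerically: ≈ 0.01111.
(Since a = 12 > μ = 0.13333, the bound 1/90 is < 1 and informative.)

P[X ≥ 12] ≤ 1/90 ≈ 0.01111.


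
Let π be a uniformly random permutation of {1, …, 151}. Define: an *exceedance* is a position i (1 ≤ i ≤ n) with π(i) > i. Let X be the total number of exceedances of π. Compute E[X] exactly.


Write X = Σ_{i=1}^{151} X_i, where X_i = 1_{π(i) > i}.
For each fixed i, π(i) is uniform over {1, …, 151} (marginal of a uniform permutation), so P[π(i) > i] = (n − i)/n. Summing: Σ_{i=1}^{151} (n − i)/n = (0 + 1 + … + 150)/151 = 151(151 − 1)/(2·151) = (151 − 1)/2.
Hence E[X] = Σ_{i=1}^{151} (151 − i)/151 = 75 ≈ 75.000.

E[X] = 75 = 75.000.


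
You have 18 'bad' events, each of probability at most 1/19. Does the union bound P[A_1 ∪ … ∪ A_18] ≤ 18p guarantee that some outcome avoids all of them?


Union bound: P[∪_{i=1}^{18} A_i] ≤ Σ_i P[A_i] ≤ 18·p = 18·(1/19) = 18/19.
Numerically: 18/19 ≈ 0.9474.
Is 18/19 < 1? YES.
Since P[∪ A_i] ≤ 18/19 < 1, the complement has P[∩ A_i^c] ≥ 1 − 18/19 = 1/19 > 0, so some outcome avoids every A_i.

18·p = 18/19 ≈ 0.9474; existence CERTIFIED by the union bound.


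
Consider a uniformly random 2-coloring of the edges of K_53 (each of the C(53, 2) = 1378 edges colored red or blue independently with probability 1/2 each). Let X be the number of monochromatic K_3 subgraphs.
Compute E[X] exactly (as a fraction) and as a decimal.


Let X = Σ_S X_S over the C(53, 3) = 23426 subsets S of size 3, where X_S = 1 if the K_3 on S is monochromatic.
For a fixed S, the K_3 on S has C(3, 2) = 3 edges. P[all 3 edges red] = (1/2)^3, and likewise for blue, so P[monochromatic] = 2·(1/2)^3 = 2^{1 − 3} = 1/4.
Summing: E[X] = C(53, 3) · 2^{1 − 3} = 23426 · 1/4 = 11713/2.
Numerically: E[X] ≈ 5856.50000.

E[X] = C(53,3)·2^(1−C(3,2)) = 11713/2 ≈ 5856.50000.


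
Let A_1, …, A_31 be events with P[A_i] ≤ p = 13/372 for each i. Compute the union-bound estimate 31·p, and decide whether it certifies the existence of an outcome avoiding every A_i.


Union bound: P[∪_{i=1}^{31} A_i] ≤ Σ_i P[A_i] ≤ 31·p = 31·(13/372) = 13/12.
Numerically: 13/12 ≈ 1.08333.
Is 13/12 < 1? NO.
Since the bound 13/12 is ≥ 1, the union bound is uninformative here; it does NOT by itself certify existence.

31·p = 13/12 ≈ 1.08333; existence NOT certified by the union bound.


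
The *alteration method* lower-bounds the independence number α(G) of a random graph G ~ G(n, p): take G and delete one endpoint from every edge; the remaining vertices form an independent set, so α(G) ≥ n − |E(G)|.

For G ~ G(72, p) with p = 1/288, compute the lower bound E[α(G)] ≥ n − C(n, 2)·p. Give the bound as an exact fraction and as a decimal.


E[|E(G)|] = C(72, 2)·p = 2556 · (1/288) = 71/8.
E[α(G)] ≥ n − E[|E(G)|] = 72 − 71/8 = 505/8.
Numerically: ≈ 63.125.
(This is only a lower bound; the true E[α(G)] may be larger.)

E[α(G)] ≥ 505/8 ≈ 63.125.


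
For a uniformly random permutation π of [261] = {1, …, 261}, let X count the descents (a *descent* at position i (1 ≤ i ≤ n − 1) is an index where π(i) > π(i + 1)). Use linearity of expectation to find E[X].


Write X = Σ X_I over i = 1, …, 260, with X_I the indicator of one descent.
There are 260 indicators.
For each fixed i, the pair (π(i), π(i+1)) is a uniformly random ordered pair of distinct values from {1, …, 261}; by symmetry P[π(i) > π(i+1)] = 1/2.
By linearity: E[X] = 260 · (1/2) = (261 − 1) · (1/2) = 130 ≈ 130.000.

E[X] = 130 = 130.000.


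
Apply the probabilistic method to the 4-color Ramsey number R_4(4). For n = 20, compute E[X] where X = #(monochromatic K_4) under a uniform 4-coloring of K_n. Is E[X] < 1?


E[X] = C(20, 4) · 4^{1 − 6} = 4845 · 4^{−5} = 4845/1024.
As a reduced fraction: E[X] = 4845/1024 ≈ 4.7314453.
Is E[X] < 1? NO.
Since E[X] ≥ 1, the first-moment bound is inconclusive at n = 20; it does NOT by itself certify R_4(4) > 20.

E[X] = 4845/1024 ≈ 4.7314453; E[X] ≥ 1; first-moment method inconclusive here.


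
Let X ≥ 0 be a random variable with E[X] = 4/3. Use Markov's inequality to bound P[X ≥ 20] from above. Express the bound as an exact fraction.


μ = E[X] = 4/3, a = 20.
Markov: P[X ≥ 20] ≤ μ/a = (4/3)/20 = 1/15.
Numerically: ≈ 0.067.
(Since a = 20 > μ = 1.333, the bound 1/15 is < 1 and informative.)

P[X ≥ 20] ≤ 1/15 ≈ 0.067.


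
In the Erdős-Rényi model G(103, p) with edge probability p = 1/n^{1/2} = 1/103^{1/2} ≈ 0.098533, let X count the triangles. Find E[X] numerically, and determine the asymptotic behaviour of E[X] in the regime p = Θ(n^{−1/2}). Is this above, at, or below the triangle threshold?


Number of potential triangles: C(103, 3) = 176851.
Each occurs with probability p³ ≈ (0.098533)³ ≈ 9.5663037e-04.
By linearity: E[X] = C(103, 3)·p³ ≈ 176851 · 9.5663037e-04 ≈ 169.18104.
Since α = 1/2 < 1, p = c/n^{1/2} ≫ 1/n is above the triangle threshold p ~ 1/n. Asymptotically E[X] ~ (c³/6)·n^{3(1−α)} = (1³/6)·n^{1.5} → ∞; triangles are abundant w.h.p.

E[X] ≈ 169.18104; in regime p = Θ(1/n^{1/2}) E[X] diverges (above the triangle threshold p ~ 1/n).


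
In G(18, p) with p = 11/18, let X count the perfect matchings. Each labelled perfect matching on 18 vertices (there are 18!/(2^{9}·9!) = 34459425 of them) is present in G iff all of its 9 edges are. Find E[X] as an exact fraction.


K_18 has 18!/(2^{9}·9!) = 34459425 labelled perfect matchings.
For each such perfect matching H, let X_H = 1 if all 9 edges of H are present in G. Then P[X_H = 1] = p^{9} = (11/18)^{9} = 2357947691/198359290368.
By linearity of expectation: E[X] = Σ_H E[X_H] = 34459425 · p^{9} = 34459425 · 2357947691/198359290368 = 1003129896443675/2448880128.
Numerically: E[X] ≈ 4.096e+05.

E[X] = 34459425 · (11/18)^{9} = 1003129896443675/2448880128 ≈ 4.096e+05.


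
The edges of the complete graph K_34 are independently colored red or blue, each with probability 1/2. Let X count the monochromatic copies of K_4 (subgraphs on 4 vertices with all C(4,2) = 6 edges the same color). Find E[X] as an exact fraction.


Let X = Σ_S X_S over the C(34, 4) = 46376 subsets S of size 4, where X_S = 1 if the K_4 on S is monochromatic.
For a fixed S, the K_4 on S has C(4, 2) = 6 edges. P[all 6 edges red] = (1/2)^6, and likewise for blue, so P[monochromatic] = 2·(1/2)^6 = 2^{1 − 6} = 1/32.
By linearity: E[X] = C(34, 4) · 2^{1 − 6} = 46376 · 1/32 = 5797/4.
Numerically: E[X] ≈ 1449.250000.

E[X] = C(34,4)·2^(1−C(4,2)) = 5797/4 ≈ 1449.250000.


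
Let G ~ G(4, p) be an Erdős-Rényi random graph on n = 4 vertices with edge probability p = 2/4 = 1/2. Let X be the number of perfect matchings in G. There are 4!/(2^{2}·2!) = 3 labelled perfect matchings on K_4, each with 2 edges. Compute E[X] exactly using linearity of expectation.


K_4 has 4!/(2^{2}·2!) = 3 labelled perfect matchings.
For each such perfect matching H, let X_H = 1 if all 2 edges of H are present in G. Then P[X_H = 1] = p^{2} = (1/2)^{2} = 1/4.
By linearity: E[X] = Σ_H E[X_H] = 3 · p^{2} = 3 · 1/4 = 3/4.
Numerically: E[X] ≈ 0.75.

E[X] = 3 · (1/2)^{2} = 3/4 ≈ 0.75.


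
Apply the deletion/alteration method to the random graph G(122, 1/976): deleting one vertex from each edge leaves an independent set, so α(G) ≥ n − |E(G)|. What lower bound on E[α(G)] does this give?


E[|E(G)|] = C(122, 2)·p = 7381 · (1/976) = 121/16.
E[α(G)] ≥ n − E[|E(G)|] = 122 − 121/16 = 1831/16.
Numerically: ≈ 114.438.
(This is only a lower bound; the true E[α(G)] may be larger.)

E[α(G)] ≥ 1831/16 ≈ 114.438.


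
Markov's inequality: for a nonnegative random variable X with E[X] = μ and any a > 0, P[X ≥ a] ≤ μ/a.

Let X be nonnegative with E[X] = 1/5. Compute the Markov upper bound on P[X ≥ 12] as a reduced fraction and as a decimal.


μ = E[X] = 1/5, a = 12.
Markov: P[X ≥ 12] ≤ μ/a = (1/5)/12 = 1/60.
Numerically: ≈ 0.016667.
(Since a = 12 > μ = 0.200000, the bound 1/60 is < 1 and informative.)

P[X ≥ 12] ≤ 1/60 ≈ 0.016667.


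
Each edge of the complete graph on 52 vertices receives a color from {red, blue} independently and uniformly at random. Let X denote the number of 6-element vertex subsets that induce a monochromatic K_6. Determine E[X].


Let X = Σ_S X_S over the C(52, 6) = 20358520 subsets S of size 6, where X_S = 1 if the K_6 on S is monochromatic.
For a fixed S, the K_6 on S has C(6, 2) = 15 edges. P[all 15 edges red] = (1/2)^15, and likewise for blue, so P[monochromatic] = 2·(1/2)^15 = 2^{1 − 15} = 1/16384.
By linearity of expectation: E[X] = C(52, 6) · 2^{1 − 15} = 20358520 · 1/16384 = 2544815/2048.
Numerically: E[X] ≈ 1242.585.

E[X] = C(52,6)·2^(1−C(6,2)) = 2544815/2048 ≈ 1242.585.


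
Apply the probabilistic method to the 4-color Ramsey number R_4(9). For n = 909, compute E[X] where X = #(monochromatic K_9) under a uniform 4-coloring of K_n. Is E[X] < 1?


E[X] = C(909, 9) · 4^{1 − 36} = 1122169012923711463931 · 4^{−35} = 1122169012923711463931/1180591620717411303424.
As a reduced fraction: E[X] = 1122169012923711463931/1180591620717411303424 ≈ 0.950514.
Is E[X] < 1? YES.
Since E[X] < 1, there exists a 4-coloring of K_{909} with no monochromatic K_9; hence R_4(9) > 909.

E[X] = 1122169012923711463931/1180591620717411303424 ≈ 0.950514; E[X] < 1, so R_4(9) > 909.


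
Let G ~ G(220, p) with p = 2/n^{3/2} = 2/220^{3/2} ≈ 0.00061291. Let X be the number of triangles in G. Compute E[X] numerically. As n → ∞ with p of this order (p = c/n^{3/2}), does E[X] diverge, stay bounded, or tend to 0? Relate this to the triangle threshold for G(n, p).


Number of potential triangles: C(220, 3) = 1750540.
Each occurs with probability p³ ≈ (0.00061291)³ ≈ 2.3024379e-10.
By linearity: E[X] = C(220, 3)·p³ ≈ 1750540 · 2.3024379e-10 ≈ 0.00040.
Since α = 3/2 > 1, p = c/n^{3/2} = o(1/n) is below the triangle threshold p ~ 1/n. Asymptotically E[X] ~ (c³/6)·n^{3(1−α)} = (2³/6)·n^{-1.5} → 0, so by Markov's inequality G has no triangles w.h.p.

E[X] ≈ 0.00040; in regime p = Θ(1/n^{3/2}) E[X] tends to 0 (below the triangle threshold p ~ 1/n).


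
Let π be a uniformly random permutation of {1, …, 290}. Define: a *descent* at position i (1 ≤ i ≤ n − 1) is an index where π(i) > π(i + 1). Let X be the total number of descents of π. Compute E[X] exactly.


Write X = Σ X_I over i = 1, …, 289, with X_I the indicator of one descent.
There are 289 indicators.
For each fixed i, the pair (π(i), π(i+1)) is a uniformly random ordered pair of distinct values from {1, …, 290}; by symmetry P[π(i) > π(i+1)] = 1/2.
By linearity: E[X] = 289 · (1/2) = (290 − 1) · (1/2) = 289/2 ≈ 144.500000.

E[X] = 289/2 = 144.500000.


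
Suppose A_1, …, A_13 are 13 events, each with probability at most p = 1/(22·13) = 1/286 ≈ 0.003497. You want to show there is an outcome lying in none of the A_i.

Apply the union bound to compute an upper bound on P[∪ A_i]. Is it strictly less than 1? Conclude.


Union bound: P[∪_{i=1}^{13} A_i] ≤ Σ_i P[A_i] ≤ 13·p = 13·(1/286) = 1/22.
Numerically: 1/22 ≈ 0.045455.
Is 1/22 < 1? YES.
Since P[∪ A_i] ≤ 1/22 < 1, the complement has P[∩ A_i^c] ≥ 1 − 1/22 = 21/22 > 0, so some outcome avoids every A_i.

13·p = 1/22 ≈ 0.045455; existence CERTIFIED by the union bound.


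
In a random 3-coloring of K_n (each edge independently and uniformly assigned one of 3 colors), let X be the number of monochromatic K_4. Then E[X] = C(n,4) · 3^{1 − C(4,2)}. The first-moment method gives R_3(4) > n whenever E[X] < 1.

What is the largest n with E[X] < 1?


We need C(n, 4) · 3^{1 − 6} < 1, i.e. C(n, 4) < 3^{6 − 1} = 243.
Check values of n near the boundary:
  n = 9: C(9, 4) = 126; 126 < 243? YES
  n = 10: C(10, 4) = 210; 210 < 243? YES
  n = 11: C(11, 4) = 330; 330 < 243? NO
The largest n with C(n, 4) < 243 is n = 10 (where E[X] = 70/81 ≈ 0.86420). Hence R_3(4) > 10, i.e. R_3(4) ≥ 11.

Largest n = 10; hence R_3(4) > 10.


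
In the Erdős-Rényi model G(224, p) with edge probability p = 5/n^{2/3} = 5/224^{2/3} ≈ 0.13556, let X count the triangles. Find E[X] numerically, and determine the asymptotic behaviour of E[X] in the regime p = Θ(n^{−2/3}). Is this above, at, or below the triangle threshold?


Number of potential triangles: C(224, 3) = 1848224.
Each occurs with probability p³ ≈ (0.13556)³ ≈ 2.4912309e-03.
By linearity: E[X] = C(224, 3)·p³ ≈ 1848224 · 2.4912309e-03 ≈ 4604.35268.
Since α = 2/3 < 1, p = c/n^{2/3} ≫ 1/n is above the triangle threshold p ~ 1/n. Asymptotically E[X] ~ (c³/6)·n^{3(1−α)} = (5³/6)·n^{1} → ∞; triangles are abundant w.h.p.

E[X] ≈ 4604.35268; in regime p = Θ(1/n^{2/3}) E[X] diverges (above the triangle threshold p ~ 1/n).


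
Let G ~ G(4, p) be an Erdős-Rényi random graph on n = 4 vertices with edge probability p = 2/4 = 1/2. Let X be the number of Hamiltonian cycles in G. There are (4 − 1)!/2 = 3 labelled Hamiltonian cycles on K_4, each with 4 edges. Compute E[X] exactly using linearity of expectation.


K_4 has (4 − 1)!/2 = 3 labelled Hamiltonian cycles.
For each such Hamiltonian cycle H, let X_H = 1 if all 4 edges of H are present in G. Then P[X_H = 1] = p^{4} = (1/2)^{4} = 1/16.
By linearity of expectation: E[X] = Σ_H E[X_H] = 3 · p^{4} = 3 · 1/16 = 3/16.
Numerically: E[X] ≈ 0.1875.

E[X] = 3 · (1/2)^{4} = 3/16 ≈ 0.1875.


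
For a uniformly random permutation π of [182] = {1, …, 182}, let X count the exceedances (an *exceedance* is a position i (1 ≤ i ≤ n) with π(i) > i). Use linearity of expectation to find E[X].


Write X = Σ_{i=1}^{182} X_i, where X_i = 1_{π(i) > i}.
For each fixed i, π(i) is uniform over {1, …, 182} (marginal of a uniform permutation), so P[π(i) > i] = (n − i)/n. Summing: Σ_{i=1}^{182} (n − i)/n = (0 + 1 + … + 181)/182 = 182(182 − 1)/(2·182) = (182 − 1)/2.
Hence E[X] = Σ_{i=1}^{182} (182 − i)/182 = 181/2 ≈ 90.5000.

E[X] = 181/2 = 90.5000.


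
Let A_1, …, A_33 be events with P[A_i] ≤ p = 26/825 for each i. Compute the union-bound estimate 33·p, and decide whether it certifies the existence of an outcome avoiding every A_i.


Union bound: P[∪_{i=1}^{33} A_i] ≤ Σ_i P[A_i] ≤ 33·p = 33·(26/825) = 26/25.
Numerically: 26/25 ≈ 1.040000.
Is 26/25 < 1? NO.
Since the bound 26/25 is ≥ 1, the union bound is uninformative here; it does NOT by itself certify existence.

33·p = 26/25 ≈ 1.040000; existence NOT certified by the union bound.


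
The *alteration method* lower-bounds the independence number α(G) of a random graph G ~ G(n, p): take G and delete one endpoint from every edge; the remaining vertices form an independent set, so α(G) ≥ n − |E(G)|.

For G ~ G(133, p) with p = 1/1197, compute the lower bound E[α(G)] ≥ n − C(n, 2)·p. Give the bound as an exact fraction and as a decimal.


E[|E(G)|] = C(133, 2)·p = 8778 · (1/1197) = 22/3.
E[α(G)] ≥ n − E[|E(G)|] = 133 − 22/3 = 377/3.
Numerically: ≈ 125.666667.
(This is only a lower bound; the true E[α(G)] may be larger.)

E[α(G)] ≥ 377/3 ≈ 125.666667.


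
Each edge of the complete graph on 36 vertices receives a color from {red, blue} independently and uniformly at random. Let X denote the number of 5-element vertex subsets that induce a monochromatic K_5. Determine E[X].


Let X = Σ_S X_S over the C(36, 5) = 376992 subsets S of size 5, where X_S = 1 if the K_5 on S is monochromatic.
For a fixed S, the K_5 on S has C(5, 2) = 10 edges. P[all 10 edges red] = (1/2)^10, and likewise for blue, so P[monochromatic] = 2·(1/2)^10 = 2^{1 − 10} = 1/512.
By linearity of expectation: E[X] = C(36, 5) · 2^{1 − 10} = 376992 · 1/512 = 11781/16.
Numerically: E[X] ≈ 736.3125.

E[X] = C(36,5)·2^(1−C(5,2)) = 11781/16 ≈ 736.3125.


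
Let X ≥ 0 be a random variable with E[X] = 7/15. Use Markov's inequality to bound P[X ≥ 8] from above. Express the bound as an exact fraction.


μ = E[X] = 7/15, a = 8.
Markov: P[X ≥ 8] ≤ μ/a = (7/15)/8 = 7/120.
Numerically: ≈ 0.0583.
(Since a = 8 > μ = 0.4667, the bound 7/120 is < 1 and informative.)

P[X ≥ 8] ≤ 7/120 ≈ 0.0583.


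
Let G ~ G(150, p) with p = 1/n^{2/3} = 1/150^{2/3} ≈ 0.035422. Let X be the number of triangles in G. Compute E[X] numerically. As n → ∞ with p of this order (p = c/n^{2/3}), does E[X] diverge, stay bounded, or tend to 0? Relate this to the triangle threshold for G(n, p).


Number of potential triangles: C(150, 3) = 551300.
Each occurs with probability p³ ≈ (0.035422)³ ≈ 4.44444444e-05.
By linearity: E[X] = C(150, 3)·p³ ≈ 551300 · 4.44444444e-05 ≈ 24.502222.
Since α = 2/3 < 1, p = c/n^{2/3} ≫ 1/n is above the triangle threshold p ~ 1/n. Asymptotically E[X] ~ (c³/6)·n^{3(1−α)} = (1³/6)·n^{1} → ∞; triangles are abundant w.h.p.

E[X] ≈ 24.502222; in regime p = Θ(1/n^{2/3}) E[X] diverges (above the triangle threshold p ~ 1/n).


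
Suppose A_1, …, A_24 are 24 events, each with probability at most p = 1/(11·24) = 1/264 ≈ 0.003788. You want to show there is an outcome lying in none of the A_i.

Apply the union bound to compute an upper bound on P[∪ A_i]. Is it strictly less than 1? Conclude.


Union bound: P[∪_{i=1}^{24} A_i] ≤ Σ_i P[A_i] ≤ 24·p = 24·(1/264) = 1/11.
Numerically: 1/11 ≈ 0.090909.
Is 1/11 < 1? YES.
Since P[∪ A_i] ≤ 1/11 < 1, the complement has P[∩ A_i^c] ≥ 1 − 1/11 = 10/11 > 0, so some outcome avoids every A_i.

24·p = 1/11 ≈ 0.090909; existence CERTIFIED by the union bound.


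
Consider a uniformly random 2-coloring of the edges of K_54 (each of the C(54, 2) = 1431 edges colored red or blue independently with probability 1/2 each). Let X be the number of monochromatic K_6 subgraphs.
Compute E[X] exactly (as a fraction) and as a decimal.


Let X = Σ_S X_S over the C(54, 6) = 25827165 subsets S of size 6, where X_S = 1 if the K_6 on S is monochromatic.
For a fixed S, the K_6 on S has C(6, 2) = 15 edges. P[all 15 edges red] = (1/2)^15, and likewise for blue, so P[monochromatic] = 2·(1/2)^15 = 2^{1 − 15} = 1/16384.
By linearity: E[X] = C(54, 6) · 2^{1 − 15} = 25827165 · 1/16384 = 25827165/16384.
Numerically: E[X] ≈ 1576.365.

E[X] = C(54,6)·2^(1−C(6,2)) = 25827165/16384 ≈ 1576.365.


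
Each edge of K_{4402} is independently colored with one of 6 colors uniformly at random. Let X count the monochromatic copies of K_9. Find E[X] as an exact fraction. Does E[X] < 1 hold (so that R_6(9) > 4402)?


E[X] = C(4402, 9) · 6^{1 − 36} = 1696419745356657449393393700 · 6^{−35} = 1696419745356657449393393700/1719070799748422591028658176.
As a reduced fraction: E[X] = 141368312113054787449449475/143255899979035215919054848 ≈ 0.987.
Is E[X] < 1? YES.
Since E[X] < 1, there exists a 6-coloring of K_{4402} with no monochromatic K_9; hence R_6(9) > 4402.

E[X] = 141368312113054787449449475/143255899979035215919054848 ≈ 0.987; E[X] < 1, so R_6(9) > 4402.


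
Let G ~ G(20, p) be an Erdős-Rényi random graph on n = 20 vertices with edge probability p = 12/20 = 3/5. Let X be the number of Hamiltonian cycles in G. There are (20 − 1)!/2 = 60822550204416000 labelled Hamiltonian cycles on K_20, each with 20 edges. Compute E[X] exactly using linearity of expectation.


K_20 has (20 − 1)!/2 = 60822550204416000 labelled Hamiltonian cycles.
For each such Hamiltonian cycle H, let X_H = 1 if all 20 edges of H are present in G. Then P[X_H = 1] = p^{20} = (3/5)^{20} = 3486784401/95367431640625.
By linearity of expectation: E[X] = Σ_H E[X_H] = 60822550204416000 · p^{20} = 60822550204416000 · 3486784401/95367431640625 = 1696600954254376560918528/762939453125.
Numerically: E[X] ≈ 2.224e+12.

E[X] = 60822550204416000 · (3/5)^{20} = 1696600954254376560918528/762939453125 ≈ 2.224e+12.


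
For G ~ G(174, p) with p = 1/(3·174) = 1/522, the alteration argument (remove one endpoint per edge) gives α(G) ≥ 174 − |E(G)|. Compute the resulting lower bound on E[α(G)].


E[|E(G)|] = C(174, 2)·p = 15051 · (1/522) = 173/6.
E[α(G)] ≥ n − E[|E(G)|] = 174 − 173/6 = 871/6.
Numerically: ≈ 145.16667.
(This is only a lower bound; the true E[α(G)] may be larger.)

E[α(G)] ≥ 871/6 ≈ 145.16667.


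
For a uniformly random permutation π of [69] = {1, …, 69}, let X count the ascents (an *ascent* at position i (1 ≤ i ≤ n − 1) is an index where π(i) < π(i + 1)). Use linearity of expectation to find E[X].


Write X = Σ X_I over i = 1, …, 68, with X_I the indicator of one ascent.
There are 68 indicators.
For each fixed i, the pair (π(i), π(i+1)) is a uniformly random ordered pair of distinct values from {1, …, 69}; by symmetry P[π(i) < π(i+1)] = 1/2.
By linearity: E[X] = 68 · (1/2) = (69 − 1) · (1/2) = 34 ≈ 34.000.

E[X] = 34 = 34.000.


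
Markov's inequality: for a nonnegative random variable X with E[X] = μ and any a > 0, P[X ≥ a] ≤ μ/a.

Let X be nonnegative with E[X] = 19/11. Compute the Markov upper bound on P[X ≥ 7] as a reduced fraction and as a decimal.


μ = E[X] = 19/11, a = 7.
Markov: P[X ≥ 7] ≤ μ/a = (19/11)/7 = 19/77.
Numerically: ≈ 0.247.
(Since a = 7 > μ = 1.727, the bound 19/77 is < 1 and informative.)

P[X ≥ 7] ≤ 19/77 ≈ 0.247.


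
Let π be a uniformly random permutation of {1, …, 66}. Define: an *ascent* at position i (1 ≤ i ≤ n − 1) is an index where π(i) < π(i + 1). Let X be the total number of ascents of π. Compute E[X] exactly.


Write X = Σ X_I over i = 1, …, 65, with X_I the indicator of one ascent.
There are 65 indicators.
For each fixed i, the pair (π(i), π(i+1)) is a uniformly random ordered pair of distinct values from {1, …, 66}; by symmetry P[π(i) < π(i+1)] = 1/2.
By linearity: E[X] = 65 · (1/2) = (66 − 1) · (1/2) = 65/2 ≈ 32.50000.

E[X] = 65/2 = 32.50000.
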